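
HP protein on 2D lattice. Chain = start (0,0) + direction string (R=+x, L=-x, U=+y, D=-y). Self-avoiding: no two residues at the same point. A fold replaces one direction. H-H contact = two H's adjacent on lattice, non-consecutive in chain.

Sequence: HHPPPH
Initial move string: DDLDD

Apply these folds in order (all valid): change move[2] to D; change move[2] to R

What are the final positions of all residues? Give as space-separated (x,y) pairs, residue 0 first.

Answer: (0,0) (0,-1) (0,-2) (1,-2) (1,-3) (1,-4)

Derivation:
Initial moves: DDLDD
Fold: move[2]->D => DDDDD (positions: [(0, 0), (0, -1), (0, -2), (0, -3), (0, -4), (0, -5)])
Fold: move[2]->R => DDRDD (positions: [(0, 0), (0, -1), (0, -2), (1, -2), (1, -3), (1, -4)])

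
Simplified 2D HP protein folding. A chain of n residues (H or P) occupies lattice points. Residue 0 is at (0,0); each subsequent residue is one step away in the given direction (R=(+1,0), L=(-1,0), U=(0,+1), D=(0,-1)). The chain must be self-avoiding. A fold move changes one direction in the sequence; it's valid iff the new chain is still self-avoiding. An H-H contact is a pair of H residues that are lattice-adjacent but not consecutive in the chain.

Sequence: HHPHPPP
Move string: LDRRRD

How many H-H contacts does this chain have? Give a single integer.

Answer: 1

Derivation:
Positions: [(0, 0), (-1, 0), (-1, -1), (0, -1), (1, -1), (2, -1), (2, -2)]
H-H contact: residue 0 @(0,0) - residue 3 @(0, -1)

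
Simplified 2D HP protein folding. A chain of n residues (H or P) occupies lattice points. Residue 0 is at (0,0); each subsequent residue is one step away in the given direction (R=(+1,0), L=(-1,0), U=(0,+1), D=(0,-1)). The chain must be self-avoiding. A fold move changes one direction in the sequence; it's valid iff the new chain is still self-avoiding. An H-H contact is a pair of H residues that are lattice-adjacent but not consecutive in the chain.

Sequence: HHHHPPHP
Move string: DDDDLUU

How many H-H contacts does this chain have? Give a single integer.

Positions: [(0, 0), (0, -1), (0, -2), (0, -3), (0, -4), (-1, -4), (-1, -3), (-1, -2)]
H-H contact: residue 3 @(0,-3) - residue 6 @(-1, -3)

Answer: 1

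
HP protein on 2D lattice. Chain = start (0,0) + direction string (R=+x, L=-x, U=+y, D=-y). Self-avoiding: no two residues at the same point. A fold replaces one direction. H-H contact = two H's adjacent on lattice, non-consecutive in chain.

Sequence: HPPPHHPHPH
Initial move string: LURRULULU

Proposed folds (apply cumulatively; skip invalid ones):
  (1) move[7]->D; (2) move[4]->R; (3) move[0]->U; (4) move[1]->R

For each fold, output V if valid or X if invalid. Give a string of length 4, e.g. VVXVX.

Initial: LURRULULU -> [(0, 0), (-1, 0), (-1, 1), (0, 1), (1, 1), (1, 2), (0, 2), (0, 3), (-1, 3), (-1, 4)]
Fold 1: move[7]->D => LURRULUDU INVALID (collision), skipped
Fold 2: move[4]->R => LURRRLULU INVALID (collision), skipped
Fold 3: move[0]->U => UURRULULU VALID
Fold 4: move[1]->R => URRRULULU VALID

Answer: XXVV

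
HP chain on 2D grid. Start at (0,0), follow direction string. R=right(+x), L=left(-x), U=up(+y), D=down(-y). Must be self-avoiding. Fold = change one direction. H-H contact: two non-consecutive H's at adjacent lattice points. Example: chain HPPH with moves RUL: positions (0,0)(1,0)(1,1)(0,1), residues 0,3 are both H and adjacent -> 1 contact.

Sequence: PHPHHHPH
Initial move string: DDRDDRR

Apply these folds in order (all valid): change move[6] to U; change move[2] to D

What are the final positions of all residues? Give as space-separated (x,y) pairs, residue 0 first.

Answer: (0,0) (0,-1) (0,-2) (0,-3) (0,-4) (0,-5) (1,-5) (1,-4)

Derivation:
Initial moves: DDRDDRR
Fold: move[6]->U => DDRDDRU (positions: [(0, 0), (0, -1), (0, -2), (1, -2), (1, -3), (1, -4), (2, -4), (2, -3)])
Fold: move[2]->D => DDDDDRU (positions: [(0, 0), (0, -1), (0, -2), (0, -3), (0, -4), (0, -5), (1, -5), (1, -4)])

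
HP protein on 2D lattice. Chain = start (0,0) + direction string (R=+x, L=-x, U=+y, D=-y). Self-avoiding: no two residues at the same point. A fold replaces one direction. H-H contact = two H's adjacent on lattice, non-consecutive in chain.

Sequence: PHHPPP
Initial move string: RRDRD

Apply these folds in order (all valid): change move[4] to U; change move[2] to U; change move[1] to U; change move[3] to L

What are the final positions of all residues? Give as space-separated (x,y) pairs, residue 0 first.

Initial moves: RRDRD
Fold: move[4]->U => RRDRU (positions: [(0, 0), (1, 0), (2, 0), (2, -1), (3, -1), (3, 0)])
Fold: move[2]->U => RRURU (positions: [(0, 0), (1, 0), (2, 0), (2, 1), (3, 1), (3, 2)])
Fold: move[1]->U => RUURU (positions: [(0, 0), (1, 0), (1, 1), (1, 2), (2, 2), (2, 3)])
Fold: move[3]->L => RUULU (positions: [(0, 0), (1, 0), (1, 1), (1, 2), (0, 2), (0, 3)])

Answer: (0,0) (1,0) (1,1) (1,2) (0,2) (0,3)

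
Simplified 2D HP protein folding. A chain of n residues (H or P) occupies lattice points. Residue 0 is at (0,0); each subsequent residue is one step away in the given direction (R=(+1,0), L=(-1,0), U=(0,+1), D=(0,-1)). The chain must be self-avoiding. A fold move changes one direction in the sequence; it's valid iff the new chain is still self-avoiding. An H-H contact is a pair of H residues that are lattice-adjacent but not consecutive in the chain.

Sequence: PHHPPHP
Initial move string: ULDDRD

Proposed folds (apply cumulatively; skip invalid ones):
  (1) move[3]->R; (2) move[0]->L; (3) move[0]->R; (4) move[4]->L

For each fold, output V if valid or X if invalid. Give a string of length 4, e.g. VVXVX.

Initial: ULDDRD -> [(0, 0), (0, 1), (-1, 1), (-1, 0), (-1, -1), (0, -1), (0, -2)]
Fold 1: move[3]->R => ULDRRD INVALID (collision), skipped
Fold 2: move[0]->L => LLDDRD VALID
Fold 3: move[0]->R => RLDDRD INVALID (collision), skipped
Fold 4: move[4]->L => LLDDLD VALID

Answer: XVXV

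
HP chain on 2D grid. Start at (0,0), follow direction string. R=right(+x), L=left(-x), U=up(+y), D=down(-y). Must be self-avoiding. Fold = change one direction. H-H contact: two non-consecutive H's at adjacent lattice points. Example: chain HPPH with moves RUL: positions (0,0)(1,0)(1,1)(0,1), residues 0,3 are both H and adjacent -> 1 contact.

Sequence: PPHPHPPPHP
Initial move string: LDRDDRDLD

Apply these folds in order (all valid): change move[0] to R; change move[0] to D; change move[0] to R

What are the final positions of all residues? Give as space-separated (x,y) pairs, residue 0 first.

Initial moves: LDRDDRDLD
Fold: move[0]->R => RDRDDRDLD (positions: [(0, 0), (1, 0), (1, -1), (2, -1), (2, -2), (2, -3), (3, -3), (3, -4), (2, -4), (2, -5)])
Fold: move[0]->D => DDRDDRDLD (positions: [(0, 0), (0, -1), (0, -2), (1, -2), (1, -3), (1, -4), (2, -4), (2, -5), (1, -5), (1, -6)])
Fold: move[0]->R => RDRDDRDLD (positions: [(0, 0), (1, 0), (1, -1), (2, -1), (2, -2), (2, -3), (3, -3), (3, -4), (2, -4), (2, -5)])

Answer: (0,0) (1,0) (1,-1) (2,-1) (2,-2) (2,-3) (3,-3) (3,-4) (2,-4) (2,-5)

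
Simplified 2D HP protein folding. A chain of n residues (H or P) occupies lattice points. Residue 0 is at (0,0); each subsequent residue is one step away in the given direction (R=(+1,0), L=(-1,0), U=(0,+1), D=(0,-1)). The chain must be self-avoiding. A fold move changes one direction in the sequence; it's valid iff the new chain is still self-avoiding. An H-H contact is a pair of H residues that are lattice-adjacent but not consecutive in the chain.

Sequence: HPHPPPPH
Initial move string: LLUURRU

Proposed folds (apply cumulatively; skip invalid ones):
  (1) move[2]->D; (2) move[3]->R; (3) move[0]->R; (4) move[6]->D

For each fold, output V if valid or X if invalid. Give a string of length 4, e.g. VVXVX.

Initial: LLUURRU -> [(0, 0), (-1, 0), (-2, 0), (-2, 1), (-2, 2), (-1, 2), (0, 2), (0, 3)]
Fold 1: move[2]->D => LLDURRU INVALID (collision), skipped
Fold 2: move[3]->R => LLURRRU VALID
Fold 3: move[0]->R => RLURRRU INVALID (collision), skipped
Fold 4: move[6]->D => LLURRRD VALID

Answer: XVXV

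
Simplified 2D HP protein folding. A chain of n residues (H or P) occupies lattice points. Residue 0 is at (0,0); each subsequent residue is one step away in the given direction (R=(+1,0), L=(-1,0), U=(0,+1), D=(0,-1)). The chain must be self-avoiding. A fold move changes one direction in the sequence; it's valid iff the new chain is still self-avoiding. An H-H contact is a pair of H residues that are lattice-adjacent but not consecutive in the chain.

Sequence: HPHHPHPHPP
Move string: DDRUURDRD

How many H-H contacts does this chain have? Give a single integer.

Answer: 1

Derivation:
Positions: [(0, 0), (0, -1), (0, -2), (1, -2), (1, -1), (1, 0), (2, 0), (2, -1), (3, -1), (3, -2)]
H-H contact: residue 0 @(0,0) - residue 5 @(1, 0)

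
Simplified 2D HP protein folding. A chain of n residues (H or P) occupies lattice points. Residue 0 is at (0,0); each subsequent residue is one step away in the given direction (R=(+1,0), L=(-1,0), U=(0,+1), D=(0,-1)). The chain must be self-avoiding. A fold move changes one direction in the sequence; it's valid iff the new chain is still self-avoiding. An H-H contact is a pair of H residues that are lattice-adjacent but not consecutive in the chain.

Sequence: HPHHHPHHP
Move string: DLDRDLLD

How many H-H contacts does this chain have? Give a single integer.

Answer: 1

Derivation:
Positions: [(0, 0), (0, -1), (-1, -1), (-1, -2), (0, -2), (0, -3), (-1, -3), (-2, -3), (-2, -4)]
H-H contact: residue 3 @(-1,-2) - residue 6 @(-1, -3)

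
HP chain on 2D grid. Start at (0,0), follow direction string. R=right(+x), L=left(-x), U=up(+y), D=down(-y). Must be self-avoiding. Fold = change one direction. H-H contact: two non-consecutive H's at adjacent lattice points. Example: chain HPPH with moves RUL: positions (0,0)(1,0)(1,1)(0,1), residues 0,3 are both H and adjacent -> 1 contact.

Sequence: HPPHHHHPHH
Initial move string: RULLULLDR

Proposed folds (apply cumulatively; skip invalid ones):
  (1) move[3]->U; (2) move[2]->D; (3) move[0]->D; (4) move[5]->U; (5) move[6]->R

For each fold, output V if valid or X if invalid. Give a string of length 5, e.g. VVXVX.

Answer: VXXXX

Derivation:
Initial: RULLULLDR -> [(0, 0), (1, 0), (1, 1), (0, 1), (-1, 1), (-1, 2), (-2, 2), (-3, 2), (-3, 1), (-2, 1)]
Fold 1: move[3]->U => RULUULLDR VALID
Fold 2: move[2]->D => RUDUULLDR INVALID (collision), skipped
Fold 3: move[0]->D => DULUULLDR INVALID (collision), skipped
Fold 4: move[5]->U => RULUUULDR INVALID (collision), skipped
Fold 5: move[6]->R => RULUULRDR INVALID (collision), skipped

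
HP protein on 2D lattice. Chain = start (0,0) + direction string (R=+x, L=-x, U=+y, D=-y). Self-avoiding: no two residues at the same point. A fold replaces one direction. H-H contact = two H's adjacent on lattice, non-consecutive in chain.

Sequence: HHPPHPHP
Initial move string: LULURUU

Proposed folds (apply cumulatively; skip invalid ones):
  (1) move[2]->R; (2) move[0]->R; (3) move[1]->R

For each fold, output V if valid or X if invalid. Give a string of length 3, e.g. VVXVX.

Answer: VVV

Derivation:
Initial: LULURUU -> [(0, 0), (-1, 0), (-1, 1), (-2, 1), (-2, 2), (-1, 2), (-1, 3), (-1, 4)]
Fold 1: move[2]->R => LURURUU VALID
Fold 2: move[0]->R => RURURUU VALID
Fold 3: move[1]->R => RRRURUU VALID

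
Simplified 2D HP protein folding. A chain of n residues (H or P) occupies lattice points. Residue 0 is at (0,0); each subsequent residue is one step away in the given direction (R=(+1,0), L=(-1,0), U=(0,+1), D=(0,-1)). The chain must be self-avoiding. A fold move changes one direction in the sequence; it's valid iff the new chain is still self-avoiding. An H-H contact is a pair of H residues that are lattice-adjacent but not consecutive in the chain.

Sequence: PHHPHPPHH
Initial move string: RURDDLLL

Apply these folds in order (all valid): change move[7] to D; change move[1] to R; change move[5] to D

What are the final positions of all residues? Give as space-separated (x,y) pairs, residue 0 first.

Answer: (0,0) (1,0) (2,0) (3,0) (3,-1) (3,-2) (3,-3) (2,-3) (2,-4)

Derivation:
Initial moves: RURDDLLL
Fold: move[7]->D => RURDDLLD (positions: [(0, 0), (1, 0), (1, 1), (2, 1), (2, 0), (2, -1), (1, -1), (0, -1), (0, -2)])
Fold: move[1]->R => RRRDDLLD (positions: [(0, 0), (1, 0), (2, 0), (3, 0), (3, -1), (3, -2), (2, -2), (1, -2), (1, -3)])
Fold: move[5]->D => RRRDDDLD (positions: [(0, 0), (1, 0), (2, 0), (3, 0), (3, -1), (3, -2), (3, -3), (2, -3), (2, -4)])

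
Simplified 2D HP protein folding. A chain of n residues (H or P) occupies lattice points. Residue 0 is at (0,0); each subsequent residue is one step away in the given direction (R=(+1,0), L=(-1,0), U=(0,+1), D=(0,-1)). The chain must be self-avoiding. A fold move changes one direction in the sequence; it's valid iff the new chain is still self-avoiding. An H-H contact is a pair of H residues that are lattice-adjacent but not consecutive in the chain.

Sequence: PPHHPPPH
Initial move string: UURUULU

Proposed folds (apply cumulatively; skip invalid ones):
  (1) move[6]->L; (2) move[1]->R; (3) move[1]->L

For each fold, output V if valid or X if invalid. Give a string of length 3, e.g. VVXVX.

Answer: VVX

Derivation:
Initial: UURUULU -> [(0, 0), (0, 1), (0, 2), (1, 2), (1, 3), (1, 4), (0, 4), (0, 5)]
Fold 1: move[6]->L => UURUULL VALID
Fold 2: move[1]->R => URRUULL VALID
Fold 3: move[1]->L => ULRUULL INVALID (collision), skipped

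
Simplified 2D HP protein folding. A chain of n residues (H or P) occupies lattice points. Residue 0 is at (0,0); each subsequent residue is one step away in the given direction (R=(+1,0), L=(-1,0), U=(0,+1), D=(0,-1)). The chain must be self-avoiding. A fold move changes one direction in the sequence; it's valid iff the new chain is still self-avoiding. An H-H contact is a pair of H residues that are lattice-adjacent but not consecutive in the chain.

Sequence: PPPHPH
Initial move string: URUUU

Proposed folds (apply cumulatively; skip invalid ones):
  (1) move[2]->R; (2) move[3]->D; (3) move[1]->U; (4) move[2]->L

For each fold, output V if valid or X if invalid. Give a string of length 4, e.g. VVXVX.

Answer: VXVV

Derivation:
Initial: URUUU -> [(0, 0), (0, 1), (1, 1), (1, 2), (1, 3), (1, 4)]
Fold 1: move[2]->R => URRUU VALID
Fold 2: move[3]->D => URRDU INVALID (collision), skipped
Fold 3: move[1]->U => UURUU VALID
Fold 4: move[2]->L => UULUU VALID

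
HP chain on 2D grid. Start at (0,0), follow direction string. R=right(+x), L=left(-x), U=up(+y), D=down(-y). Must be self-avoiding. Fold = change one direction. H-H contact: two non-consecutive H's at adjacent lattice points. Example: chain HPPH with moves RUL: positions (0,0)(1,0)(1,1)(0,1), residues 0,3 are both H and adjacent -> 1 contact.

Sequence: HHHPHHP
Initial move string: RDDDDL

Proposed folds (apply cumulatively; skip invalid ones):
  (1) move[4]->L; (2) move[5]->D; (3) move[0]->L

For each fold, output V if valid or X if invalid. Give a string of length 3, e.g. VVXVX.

Initial: RDDDDL -> [(0, 0), (1, 0), (1, -1), (1, -2), (1, -3), (1, -4), (0, -4)]
Fold 1: move[4]->L => RDDDLL VALID
Fold 2: move[5]->D => RDDDLD VALID
Fold 3: move[0]->L => LDDDLD VALID

Answer: VVV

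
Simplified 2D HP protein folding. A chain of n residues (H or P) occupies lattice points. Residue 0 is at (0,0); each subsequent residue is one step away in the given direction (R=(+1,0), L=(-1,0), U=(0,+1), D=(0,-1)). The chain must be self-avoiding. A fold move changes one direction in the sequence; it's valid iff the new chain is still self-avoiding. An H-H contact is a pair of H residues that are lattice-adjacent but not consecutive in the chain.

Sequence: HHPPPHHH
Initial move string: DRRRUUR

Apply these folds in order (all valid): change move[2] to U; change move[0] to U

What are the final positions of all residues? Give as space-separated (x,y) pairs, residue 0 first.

Initial moves: DRRRUUR
Fold: move[2]->U => DRURUUR (positions: [(0, 0), (0, -1), (1, -1), (1, 0), (2, 0), (2, 1), (2, 2), (3, 2)])
Fold: move[0]->U => URURUUR (positions: [(0, 0), (0, 1), (1, 1), (1, 2), (2, 2), (2, 3), (2, 4), (3, 4)])

Answer: (0,0) (0,1) (1,1) (1,2) (2,2) (2,3) (2,4) (3,4)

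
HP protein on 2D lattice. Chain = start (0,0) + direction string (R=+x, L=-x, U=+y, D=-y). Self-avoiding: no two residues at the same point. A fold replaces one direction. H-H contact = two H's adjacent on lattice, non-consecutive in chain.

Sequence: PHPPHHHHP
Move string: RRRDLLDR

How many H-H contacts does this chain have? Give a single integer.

Answer: 1

Derivation:
Positions: [(0, 0), (1, 0), (2, 0), (3, 0), (3, -1), (2, -1), (1, -1), (1, -2), (2, -2)]
H-H contact: residue 1 @(1,0) - residue 6 @(1, -1)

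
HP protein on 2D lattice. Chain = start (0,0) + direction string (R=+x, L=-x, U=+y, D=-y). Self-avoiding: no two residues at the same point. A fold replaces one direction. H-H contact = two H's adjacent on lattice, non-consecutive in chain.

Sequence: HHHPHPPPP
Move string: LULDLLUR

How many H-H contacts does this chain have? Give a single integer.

Answer: 1

Derivation:
Positions: [(0, 0), (-1, 0), (-1, 1), (-2, 1), (-2, 0), (-3, 0), (-4, 0), (-4, 1), (-3, 1)]
H-H contact: residue 1 @(-1,0) - residue 4 @(-2, 0)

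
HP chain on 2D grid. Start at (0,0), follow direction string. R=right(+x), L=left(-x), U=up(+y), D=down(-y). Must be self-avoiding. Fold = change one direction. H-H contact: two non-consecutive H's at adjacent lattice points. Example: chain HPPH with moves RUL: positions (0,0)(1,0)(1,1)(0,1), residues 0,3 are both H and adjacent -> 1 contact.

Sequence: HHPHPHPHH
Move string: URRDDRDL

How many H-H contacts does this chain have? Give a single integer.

Answer: 1

Derivation:
Positions: [(0, 0), (0, 1), (1, 1), (2, 1), (2, 0), (2, -1), (3, -1), (3, -2), (2, -2)]
H-H contact: residue 5 @(2,-1) - residue 8 @(2, -2)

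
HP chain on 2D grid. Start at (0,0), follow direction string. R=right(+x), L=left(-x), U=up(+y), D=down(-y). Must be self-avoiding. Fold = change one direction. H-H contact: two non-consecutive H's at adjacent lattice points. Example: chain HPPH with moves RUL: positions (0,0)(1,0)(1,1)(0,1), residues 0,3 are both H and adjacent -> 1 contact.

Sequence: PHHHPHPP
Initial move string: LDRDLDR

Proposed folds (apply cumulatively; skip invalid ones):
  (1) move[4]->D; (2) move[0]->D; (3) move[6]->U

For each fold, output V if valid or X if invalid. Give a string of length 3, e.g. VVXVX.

Initial: LDRDLDR -> [(0, 0), (-1, 0), (-1, -1), (0, -1), (0, -2), (-1, -2), (-1, -3), (0, -3)]
Fold 1: move[4]->D => LDRDDDR VALID
Fold 2: move[0]->D => DDRDDDR VALID
Fold 3: move[6]->U => DDRDDDU INVALID (collision), skipped

Answer: VVX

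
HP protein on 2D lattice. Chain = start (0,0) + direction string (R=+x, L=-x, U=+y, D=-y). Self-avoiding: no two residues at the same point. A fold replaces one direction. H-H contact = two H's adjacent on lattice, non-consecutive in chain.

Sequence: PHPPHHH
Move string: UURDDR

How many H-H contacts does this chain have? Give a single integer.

Answer: 1

Derivation:
Positions: [(0, 0), (0, 1), (0, 2), (1, 2), (1, 1), (1, 0), (2, 0)]
H-H contact: residue 1 @(0,1) - residue 4 @(1, 1)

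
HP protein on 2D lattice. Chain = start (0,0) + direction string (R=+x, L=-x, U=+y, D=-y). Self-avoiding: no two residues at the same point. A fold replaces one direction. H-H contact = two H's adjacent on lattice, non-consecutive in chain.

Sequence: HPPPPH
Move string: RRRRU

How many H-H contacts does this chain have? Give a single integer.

Positions: [(0, 0), (1, 0), (2, 0), (3, 0), (4, 0), (4, 1)]
No H-H contacts found.

Answer: 0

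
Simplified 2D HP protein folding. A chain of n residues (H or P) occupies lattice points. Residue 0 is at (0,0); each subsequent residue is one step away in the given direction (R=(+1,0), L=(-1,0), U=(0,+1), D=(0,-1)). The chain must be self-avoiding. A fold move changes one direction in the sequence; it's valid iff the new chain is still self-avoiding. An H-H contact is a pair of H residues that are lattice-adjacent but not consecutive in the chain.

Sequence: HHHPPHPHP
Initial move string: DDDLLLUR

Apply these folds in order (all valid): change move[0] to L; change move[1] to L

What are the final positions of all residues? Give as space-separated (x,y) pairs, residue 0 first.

Initial moves: DDDLLLUR
Fold: move[0]->L => LDDLLLUR (positions: [(0, 0), (-1, 0), (-1, -1), (-1, -2), (-2, -2), (-3, -2), (-4, -2), (-4, -1), (-3, -1)])
Fold: move[1]->L => LLDLLLUR (positions: [(0, 0), (-1, 0), (-2, 0), (-2, -1), (-3, -1), (-4, -1), (-5, -1), (-5, 0), (-4, 0)])

Answer: (0,0) (-1,0) (-2,0) (-2,-1) (-3,-1) (-4,-1) (-5,-1) (-5,0) (-4,0)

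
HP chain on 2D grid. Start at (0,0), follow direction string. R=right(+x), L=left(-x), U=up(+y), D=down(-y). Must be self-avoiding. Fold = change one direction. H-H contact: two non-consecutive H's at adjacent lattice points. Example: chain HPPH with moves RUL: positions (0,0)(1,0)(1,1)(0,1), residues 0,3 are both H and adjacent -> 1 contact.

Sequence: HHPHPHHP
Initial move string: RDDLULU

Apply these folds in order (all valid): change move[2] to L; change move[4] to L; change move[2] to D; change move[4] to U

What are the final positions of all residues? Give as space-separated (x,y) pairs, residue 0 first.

Initial moves: RDDLULU
Fold: move[2]->L => RDLLULU (positions: [(0, 0), (1, 0), (1, -1), (0, -1), (-1, -1), (-1, 0), (-2, 0), (-2, 1)])
Fold: move[4]->L => RDLLLLU (positions: [(0, 0), (1, 0), (1, -1), (0, -1), (-1, -1), (-2, -1), (-3, -1), (-3, 0)])
Fold: move[2]->D => RDDLLLU (positions: [(0, 0), (1, 0), (1, -1), (1, -2), (0, -2), (-1, -2), (-2, -2), (-2, -1)])
Fold: move[4]->U => RDDLULU (positions: [(0, 0), (1, 0), (1, -1), (1, -2), (0, -2), (0, -1), (-1, -1), (-1, 0)])

Answer: (0,0) (1,0) (1,-1) (1,-2) (0,-2) (0,-1) (-1,-1) (-1,0)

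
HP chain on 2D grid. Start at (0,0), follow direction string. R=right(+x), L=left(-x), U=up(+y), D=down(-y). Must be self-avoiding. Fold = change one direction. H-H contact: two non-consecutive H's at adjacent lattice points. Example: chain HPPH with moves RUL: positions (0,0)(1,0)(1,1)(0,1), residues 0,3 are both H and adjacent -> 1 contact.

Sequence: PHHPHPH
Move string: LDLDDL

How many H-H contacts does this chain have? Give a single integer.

Positions: [(0, 0), (-1, 0), (-1, -1), (-2, -1), (-2, -2), (-2, -3), (-3, -3)]
No H-H contacts found.

Answer: 0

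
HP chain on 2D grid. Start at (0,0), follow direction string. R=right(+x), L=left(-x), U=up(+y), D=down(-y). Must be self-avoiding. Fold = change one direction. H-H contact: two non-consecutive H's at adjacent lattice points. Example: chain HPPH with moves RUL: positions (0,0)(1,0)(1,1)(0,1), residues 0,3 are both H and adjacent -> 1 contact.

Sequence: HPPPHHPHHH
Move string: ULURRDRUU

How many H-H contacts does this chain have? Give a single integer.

Positions: [(0, 0), (0, 1), (-1, 1), (-1, 2), (0, 2), (1, 2), (1, 1), (2, 1), (2, 2), (2, 3)]
H-H contact: residue 5 @(1,2) - residue 8 @(2, 2)

Answer: 1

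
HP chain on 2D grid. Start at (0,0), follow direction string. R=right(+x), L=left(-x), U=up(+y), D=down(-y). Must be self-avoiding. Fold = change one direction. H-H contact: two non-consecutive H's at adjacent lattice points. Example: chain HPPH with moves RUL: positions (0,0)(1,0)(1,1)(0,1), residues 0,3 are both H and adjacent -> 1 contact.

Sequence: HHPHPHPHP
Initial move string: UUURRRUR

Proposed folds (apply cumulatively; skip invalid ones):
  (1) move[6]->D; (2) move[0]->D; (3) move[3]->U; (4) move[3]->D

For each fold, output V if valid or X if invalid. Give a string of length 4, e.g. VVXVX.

Initial: UUURRRUR -> [(0, 0), (0, 1), (0, 2), (0, 3), (1, 3), (2, 3), (3, 3), (3, 4), (4, 4)]
Fold 1: move[6]->D => UUURRRDR VALID
Fold 2: move[0]->D => DUURRRDR INVALID (collision), skipped
Fold 3: move[3]->U => UUUURRDR VALID
Fold 4: move[3]->D => UUUDRRDR INVALID (collision), skipped

Answer: VXVX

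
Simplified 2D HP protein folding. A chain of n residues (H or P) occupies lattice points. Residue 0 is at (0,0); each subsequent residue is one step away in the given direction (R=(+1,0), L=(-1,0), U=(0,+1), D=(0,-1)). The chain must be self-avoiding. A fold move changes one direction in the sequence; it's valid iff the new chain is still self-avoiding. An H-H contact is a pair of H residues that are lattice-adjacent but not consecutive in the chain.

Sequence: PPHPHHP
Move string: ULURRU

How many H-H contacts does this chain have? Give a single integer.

Answer: 0

Derivation:
Positions: [(0, 0), (0, 1), (-1, 1), (-1, 2), (0, 2), (1, 2), (1, 3)]
No H-H contacts found.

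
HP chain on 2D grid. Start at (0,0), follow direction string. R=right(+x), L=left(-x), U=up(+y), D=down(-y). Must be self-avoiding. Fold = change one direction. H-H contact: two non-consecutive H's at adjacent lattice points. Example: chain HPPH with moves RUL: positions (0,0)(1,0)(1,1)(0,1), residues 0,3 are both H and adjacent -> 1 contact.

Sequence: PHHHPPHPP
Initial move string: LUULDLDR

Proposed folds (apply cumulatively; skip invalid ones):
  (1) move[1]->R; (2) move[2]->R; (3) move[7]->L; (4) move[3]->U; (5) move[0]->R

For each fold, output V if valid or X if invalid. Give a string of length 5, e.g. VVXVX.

Answer: XXVXV

Derivation:
Initial: LUULDLDR -> [(0, 0), (-1, 0), (-1, 1), (-1, 2), (-2, 2), (-2, 1), (-3, 1), (-3, 0), (-2, 0)]
Fold 1: move[1]->R => LRULDLDR INVALID (collision), skipped
Fold 2: move[2]->R => LURLDLDR INVALID (collision), skipped
Fold 3: move[7]->L => LUULDLDL VALID
Fold 4: move[3]->U => LUUUDLDL INVALID (collision), skipped
Fold 5: move[0]->R => RUULDLDL VALID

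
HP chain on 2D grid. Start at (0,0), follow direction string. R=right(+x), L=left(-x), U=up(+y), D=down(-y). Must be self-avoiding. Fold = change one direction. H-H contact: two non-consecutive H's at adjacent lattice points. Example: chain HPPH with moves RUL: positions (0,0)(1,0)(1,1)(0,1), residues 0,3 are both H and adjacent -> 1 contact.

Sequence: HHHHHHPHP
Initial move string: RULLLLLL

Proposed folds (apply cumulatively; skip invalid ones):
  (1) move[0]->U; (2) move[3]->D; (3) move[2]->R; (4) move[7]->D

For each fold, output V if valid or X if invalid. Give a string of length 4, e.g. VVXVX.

Initial: RULLLLLL -> [(0, 0), (1, 0), (1, 1), (0, 1), (-1, 1), (-2, 1), (-3, 1), (-4, 1), (-5, 1)]
Fold 1: move[0]->U => UULLLLLL VALID
Fold 2: move[3]->D => UULDLLLL VALID
Fold 3: move[2]->R => UURDLLLL INVALID (collision), skipped
Fold 4: move[7]->D => UULDLLLD VALID

Answer: VVXV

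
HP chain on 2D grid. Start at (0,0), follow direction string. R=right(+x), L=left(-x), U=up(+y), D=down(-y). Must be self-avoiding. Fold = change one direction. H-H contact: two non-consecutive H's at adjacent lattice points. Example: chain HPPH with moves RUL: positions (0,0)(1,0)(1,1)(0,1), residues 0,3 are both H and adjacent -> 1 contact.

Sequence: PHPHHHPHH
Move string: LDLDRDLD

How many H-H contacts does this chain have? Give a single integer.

Positions: [(0, 0), (-1, 0), (-1, -1), (-2, -1), (-2, -2), (-1, -2), (-1, -3), (-2, -3), (-2, -4)]
H-H contact: residue 4 @(-2,-2) - residue 7 @(-2, -3)

Answer: 1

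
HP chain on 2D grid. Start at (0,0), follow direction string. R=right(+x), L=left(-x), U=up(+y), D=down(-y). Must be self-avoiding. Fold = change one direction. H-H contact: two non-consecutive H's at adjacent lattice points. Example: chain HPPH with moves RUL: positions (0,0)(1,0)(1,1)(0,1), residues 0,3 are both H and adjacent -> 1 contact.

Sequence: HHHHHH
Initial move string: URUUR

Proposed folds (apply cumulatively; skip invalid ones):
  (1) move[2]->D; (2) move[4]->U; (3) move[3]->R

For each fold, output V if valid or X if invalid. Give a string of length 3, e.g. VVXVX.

Initial: URUUR -> [(0, 0), (0, 1), (1, 1), (1, 2), (1, 3), (2, 3)]
Fold 1: move[2]->D => URDUR INVALID (collision), skipped
Fold 2: move[4]->U => URUUU VALID
Fold 3: move[3]->R => URURU VALID

Answer: XVV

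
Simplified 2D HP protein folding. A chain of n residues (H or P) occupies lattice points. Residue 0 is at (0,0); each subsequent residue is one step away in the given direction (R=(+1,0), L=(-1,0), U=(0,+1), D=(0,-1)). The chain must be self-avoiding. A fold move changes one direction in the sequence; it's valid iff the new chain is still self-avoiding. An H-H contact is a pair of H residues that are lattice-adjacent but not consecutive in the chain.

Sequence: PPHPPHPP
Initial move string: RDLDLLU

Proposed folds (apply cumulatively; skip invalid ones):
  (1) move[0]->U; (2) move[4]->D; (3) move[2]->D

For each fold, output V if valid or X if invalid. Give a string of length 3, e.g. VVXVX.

Answer: XVV

Derivation:
Initial: RDLDLLU -> [(0, 0), (1, 0), (1, -1), (0, -1), (0, -2), (-1, -2), (-2, -2), (-2, -1)]
Fold 1: move[0]->U => UDLDLLU INVALID (collision), skipped
Fold 2: move[4]->D => RDLDDLU VALID
Fold 3: move[2]->D => RDDDDLU VALID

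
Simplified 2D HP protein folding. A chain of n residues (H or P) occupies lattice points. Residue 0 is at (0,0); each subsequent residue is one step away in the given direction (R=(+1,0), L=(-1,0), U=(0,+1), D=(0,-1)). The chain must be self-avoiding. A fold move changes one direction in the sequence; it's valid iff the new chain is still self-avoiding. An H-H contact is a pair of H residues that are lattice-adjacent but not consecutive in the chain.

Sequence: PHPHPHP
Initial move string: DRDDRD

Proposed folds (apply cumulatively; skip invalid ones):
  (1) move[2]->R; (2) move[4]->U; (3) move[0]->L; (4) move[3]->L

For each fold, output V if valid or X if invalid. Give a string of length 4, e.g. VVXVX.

Answer: VXXX

Derivation:
Initial: DRDDRD -> [(0, 0), (0, -1), (1, -1), (1, -2), (1, -3), (2, -3), (2, -4)]
Fold 1: move[2]->R => DRRDRD VALID
Fold 2: move[4]->U => DRRDUD INVALID (collision), skipped
Fold 3: move[0]->L => LRRDRD INVALID (collision), skipped
Fold 4: move[3]->L => DRRLRD INVALID (collision), skipped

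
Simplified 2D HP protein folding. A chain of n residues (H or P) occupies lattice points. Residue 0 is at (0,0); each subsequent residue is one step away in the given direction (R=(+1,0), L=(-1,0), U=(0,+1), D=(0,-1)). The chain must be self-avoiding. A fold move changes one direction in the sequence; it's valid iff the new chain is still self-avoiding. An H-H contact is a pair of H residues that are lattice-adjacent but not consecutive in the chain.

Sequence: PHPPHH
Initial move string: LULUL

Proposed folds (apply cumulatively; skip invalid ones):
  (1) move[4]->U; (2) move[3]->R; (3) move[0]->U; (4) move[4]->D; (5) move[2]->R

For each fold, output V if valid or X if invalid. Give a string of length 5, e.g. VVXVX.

Initial: LULUL -> [(0, 0), (-1, 0), (-1, 1), (-2, 1), (-2, 2), (-3, 2)]
Fold 1: move[4]->U => LULUU VALID
Fold 2: move[3]->R => LULRU INVALID (collision), skipped
Fold 3: move[0]->U => UULUU VALID
Fold 4: move[4]->D => UULUD INVALID (collision), skipped
Fold 5: move[2]->R => UURUU VALID

Answer: VXVXV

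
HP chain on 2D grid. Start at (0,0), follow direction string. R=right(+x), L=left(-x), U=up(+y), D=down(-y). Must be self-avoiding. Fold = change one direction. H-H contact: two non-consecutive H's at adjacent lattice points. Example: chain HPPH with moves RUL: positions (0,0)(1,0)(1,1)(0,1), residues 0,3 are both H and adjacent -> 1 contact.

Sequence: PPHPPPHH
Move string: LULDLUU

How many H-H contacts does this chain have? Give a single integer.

Answer: 0

Derivation:
Positions: [(0, 0), (-1, 0), (-1, 1), (-2, 1), (-2, 0), (-3, 0), (-3, 1), (-3, 2)]
No H-H contacts found.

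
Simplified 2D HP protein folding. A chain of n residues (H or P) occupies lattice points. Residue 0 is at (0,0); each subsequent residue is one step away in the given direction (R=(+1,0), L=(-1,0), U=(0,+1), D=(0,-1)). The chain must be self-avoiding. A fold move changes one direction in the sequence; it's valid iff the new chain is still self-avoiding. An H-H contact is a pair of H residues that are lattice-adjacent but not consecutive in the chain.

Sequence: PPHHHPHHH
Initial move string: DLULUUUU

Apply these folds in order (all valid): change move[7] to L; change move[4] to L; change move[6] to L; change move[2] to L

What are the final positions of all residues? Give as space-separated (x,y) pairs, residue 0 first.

Initial moves: DLULUUUU
Fold: move[7]->L => DLULUUUL (positions: [(0, 0), (0, -1), (-1, -1), (-1, 0), (-2, 0), (-2, 1), (-2, 2), (-2, 3), (-3, 3)])
Fold: move[4]->L => DLULLUUL (positions: [(0, 0), (0, -1), (-1, -1), (-1, 0), (-2, 0), (-3, 0), (-3, 1), (-3, 2), (-4, 2)])
Fold: move[6]->L => DLULLULL (positions: [(0, 0), (0, -1), (-1, -1), (-1, 0), (-2, 0), (-3, 0), (-3, 1), (-4, 1), (-5, 1)])
Fold: move[2]->L => DLLLLULL (positions: [(0, 0), (0, -1), (-1, -1), (-2, -1), (-3, -1), (-4, -1), (-4, 0), (-5, 0), (-6, 0)])

Answer: (0,0) (0,-1) (-1,-1) (-2,-1) (-3,-1) (-4,-1) (-4,0) (-5,0) (-6,0)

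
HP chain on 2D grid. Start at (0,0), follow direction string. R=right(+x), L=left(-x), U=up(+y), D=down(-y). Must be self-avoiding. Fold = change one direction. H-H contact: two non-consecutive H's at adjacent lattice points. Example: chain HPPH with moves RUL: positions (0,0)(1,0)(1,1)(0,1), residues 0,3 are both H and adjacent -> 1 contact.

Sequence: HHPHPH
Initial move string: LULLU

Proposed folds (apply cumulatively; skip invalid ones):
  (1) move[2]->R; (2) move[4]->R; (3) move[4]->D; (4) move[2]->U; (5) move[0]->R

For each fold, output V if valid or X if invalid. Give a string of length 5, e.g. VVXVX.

Initial: LULLU -> [(0, 0), (-1, 0), (-1, 1), (-2, 1), (-3, 1), (-3, 2)]
Fold 1: move[2]->R => LURLU INVALID (collision), skipped
Fold 2: move[4]->R => LULLR INVALID (collision), skipped
Fold 3: move[4]->D => LULLD VALID
Fold 4: move[2]->U => LUULD VALID
Fold 5: move[0]->R => RUULD VALID

Answer: XXVVV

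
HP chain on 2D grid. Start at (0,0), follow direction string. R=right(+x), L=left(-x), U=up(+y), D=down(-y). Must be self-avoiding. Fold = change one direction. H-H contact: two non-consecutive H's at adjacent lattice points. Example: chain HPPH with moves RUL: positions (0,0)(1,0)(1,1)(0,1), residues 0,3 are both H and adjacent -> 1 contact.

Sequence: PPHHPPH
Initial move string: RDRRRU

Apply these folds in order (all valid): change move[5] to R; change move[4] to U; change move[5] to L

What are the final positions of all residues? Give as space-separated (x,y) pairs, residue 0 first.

Answer: (0,0) (1,0) (1,-1) (2,-1) (3,-1) (3,0) (2,0)

Derivation:
Initial moves: RDRRRU
Fold: move[5]->R => RDRRRR (positions: [(0, 0), (1, 0), (1, -1), (2, -1), (3, -1), (4, -1), (5, -1)])
Fold: move[4]->U => RDRRUR (positions: [(0, 0), (1, 0), (1, -1), (2, -1), (3, -1), (3, 0), (4, 0)])
Fold: move[5]->L => RDRRUL (positions: [(0, 0), (1, 0), (1, -1), (2, -1), (3, -1), (3, 0), (2, 0)])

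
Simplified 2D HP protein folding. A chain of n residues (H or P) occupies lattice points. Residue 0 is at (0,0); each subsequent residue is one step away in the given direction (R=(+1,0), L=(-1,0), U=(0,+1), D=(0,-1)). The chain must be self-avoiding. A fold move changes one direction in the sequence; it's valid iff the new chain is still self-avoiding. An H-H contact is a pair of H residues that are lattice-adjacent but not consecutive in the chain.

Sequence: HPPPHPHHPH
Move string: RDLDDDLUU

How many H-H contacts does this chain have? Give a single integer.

Positions: [(0, 0), (1, 0), (1, -1), (0, -1), (0, -2), (0, -3), (0, -4), (-1, -4), (-1, -3), (-1, -2)]
H-H contact: residue 4 @(0,-2) - residue 9 @(-1, -2)

Answer: 1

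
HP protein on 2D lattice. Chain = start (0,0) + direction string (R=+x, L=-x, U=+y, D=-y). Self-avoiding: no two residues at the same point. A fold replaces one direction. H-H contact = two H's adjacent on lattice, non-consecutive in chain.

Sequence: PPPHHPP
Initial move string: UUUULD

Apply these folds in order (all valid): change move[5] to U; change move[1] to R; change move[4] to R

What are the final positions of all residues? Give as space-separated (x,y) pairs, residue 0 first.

Answer: (0,0) (0,1) (1,1) (1,2) (1,3) (2,3) (2,4)

Derivation:
Initial moves: UUUULD
Fold: move[5]->U => UUUULU (positions: [(0, 0), (0, 1), (0, 2), (0, 3), (0, 4), (-1, 4), (-1, 5)])
Fold: move[1]->R => URUULU (positions: [(0, 0), (0, 1), (1, 1), (1, 2), (1, 3), (0, 3), (0, 4)])
Fold: move[4]->R => URUURU (positions: [(0, 0), (0, 1), (1, 1), (1, 2), (1, 3), (2, 3), (2, 4)])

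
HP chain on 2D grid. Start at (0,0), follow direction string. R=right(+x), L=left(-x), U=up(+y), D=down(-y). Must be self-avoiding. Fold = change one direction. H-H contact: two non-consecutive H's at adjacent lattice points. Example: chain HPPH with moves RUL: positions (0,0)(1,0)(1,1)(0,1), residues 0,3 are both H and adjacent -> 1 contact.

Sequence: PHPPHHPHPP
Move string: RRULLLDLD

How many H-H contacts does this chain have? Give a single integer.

Positions: [(0, 0), (1, 0), (2, 0), (2, 1), (1, 1), (0, 1), (-1, 1), (-1, 0), (-2, 0), (-2, -1)]
H-H contact: residue 1 @(1,0) - residue 4 @(1, 1)

Answer: 1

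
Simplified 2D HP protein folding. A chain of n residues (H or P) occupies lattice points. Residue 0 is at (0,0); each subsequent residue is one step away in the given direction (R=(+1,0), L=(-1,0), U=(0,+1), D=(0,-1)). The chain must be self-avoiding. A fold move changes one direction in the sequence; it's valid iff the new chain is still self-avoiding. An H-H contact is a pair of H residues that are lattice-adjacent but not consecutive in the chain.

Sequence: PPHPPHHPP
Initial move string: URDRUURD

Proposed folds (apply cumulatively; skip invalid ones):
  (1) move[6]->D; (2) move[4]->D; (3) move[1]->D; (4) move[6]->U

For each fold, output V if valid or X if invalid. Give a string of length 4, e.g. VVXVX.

Answer: XXXX

Derivation:
Initial: URDRUURD -> [(0, 0), (0, 1), (1, 1), (1, 0), (2, 0), (2, 1), (2, 2), (3, 2), (3, 1)]
Fold 1: move[6]->D => URDRUUDD INVALID (collision), skipped
Fold 2: move[4]->D => URDRDURD INVALID (collision), skipped
Fold 3: move[1]->D => UDDRUURD INVALID (collision), skipped
Fold 4: move[6]->U => URDRUUUD INVALID (collision), skipped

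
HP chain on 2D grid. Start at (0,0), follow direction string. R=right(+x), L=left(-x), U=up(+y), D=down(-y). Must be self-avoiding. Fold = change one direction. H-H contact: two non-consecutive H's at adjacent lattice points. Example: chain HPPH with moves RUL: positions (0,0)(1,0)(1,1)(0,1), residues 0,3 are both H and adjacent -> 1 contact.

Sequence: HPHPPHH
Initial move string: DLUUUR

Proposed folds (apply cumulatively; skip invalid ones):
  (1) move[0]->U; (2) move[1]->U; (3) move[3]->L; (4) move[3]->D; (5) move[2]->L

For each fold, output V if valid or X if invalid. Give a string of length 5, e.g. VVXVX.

Initial: DLUUUR -> [(0, 0), (0, -1), (-1, -1), (-1, 0), (-1, 1), (-1, 2), (0, 2)]
Fold 1: move[0]->U => ULUUUR VALID
Fold 2: move[1]->U => UUUUUR VALID
Fold 3: move[3]->L => UUULUR VALID
Fold 4: move[3]->D => UUUDUR INVALID (collision), skipped
Fold 5: move[2]->L => UULLUR VALID

Answer: VVVXV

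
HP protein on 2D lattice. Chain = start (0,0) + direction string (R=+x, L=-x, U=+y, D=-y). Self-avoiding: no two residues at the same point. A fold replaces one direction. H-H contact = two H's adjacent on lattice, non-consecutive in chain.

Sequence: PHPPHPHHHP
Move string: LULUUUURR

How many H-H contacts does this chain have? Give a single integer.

Positions: [(0, 0), (-1, 0), (-1, 1), (-2, 1), (-2, 2), (-2, 3), (-2, 4), (-2, 5), (-1, 5), (0, 5)]
No H-H contacts found.

Answer: 0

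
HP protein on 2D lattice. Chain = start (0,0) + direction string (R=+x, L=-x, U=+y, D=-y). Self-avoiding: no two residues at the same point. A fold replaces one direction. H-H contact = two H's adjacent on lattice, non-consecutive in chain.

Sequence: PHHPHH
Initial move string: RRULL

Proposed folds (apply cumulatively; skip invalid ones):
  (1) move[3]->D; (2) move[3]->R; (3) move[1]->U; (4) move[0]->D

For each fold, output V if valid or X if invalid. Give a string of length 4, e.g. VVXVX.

Answer: XXVX

Derivation:
Initial: RRULL -> [(0, 0), (1, 0), (2, 0), (2, 1), (1, 1), (0, 1)]
Fold 1: move[3]->D => RRUDL INVALID (collision), skipped
Fold 2: move[3]->R => RRURL INVALID (collision), skipped
Fold 3: move[1]->U => RUULL VALID
Fold 4: move[0]->D => DUULL INVALID (collision), skipped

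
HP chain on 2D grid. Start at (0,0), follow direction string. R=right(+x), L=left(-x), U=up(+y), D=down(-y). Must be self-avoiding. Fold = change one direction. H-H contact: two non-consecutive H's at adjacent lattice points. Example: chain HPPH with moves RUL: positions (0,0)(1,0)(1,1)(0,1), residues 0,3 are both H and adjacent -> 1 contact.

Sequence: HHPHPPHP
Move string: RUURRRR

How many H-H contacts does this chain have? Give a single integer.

Answer: 0

Derivation:
Positions: [(0, 0), (1, 0), (1, 1), (1, 2), (2, 2), (3, 2), (4, 2), (5, 2)]
No H-H contacts found.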